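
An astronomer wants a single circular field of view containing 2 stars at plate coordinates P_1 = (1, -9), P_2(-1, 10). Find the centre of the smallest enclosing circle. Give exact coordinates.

The smallest circle enclosing two points has them as diameter endpoints.
Centre = midpoint = (0, 0.5); r² = |P_1P_2|²/4 = 365/4 = 91.25.
Centre = (0, 0.5).

(0, 0.5)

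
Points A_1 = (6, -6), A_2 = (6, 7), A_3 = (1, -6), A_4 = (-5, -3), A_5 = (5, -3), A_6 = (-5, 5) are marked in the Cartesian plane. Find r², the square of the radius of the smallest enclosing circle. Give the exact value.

A smallest enclosing disk is always determined by at most three of the input points on its boundary.
The minimum enclosing circle is determined by three boundary points: A_1, A_2, A_6.
Their circumcentre is (1.5, 0.5) with r² = 62.5.
The farthest remaining point A_4 is at distance² 54.5 ≤ 62.5.

62.5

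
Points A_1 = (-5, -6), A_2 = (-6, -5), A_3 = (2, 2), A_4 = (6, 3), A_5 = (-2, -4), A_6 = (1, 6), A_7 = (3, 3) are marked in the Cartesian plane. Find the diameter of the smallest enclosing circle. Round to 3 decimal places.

14.422

A smallest enclosing disk is always determined by at most three of the input points on its boundary.
The farthest pair is A_2–A_4 with squared distance 208. The circle on this segment as diameter has centre (0, -1) and r² = 208/4 = 52.
Check A_1: distance² to centre = 50 ≤ 52, so it lies inside.
All remaining points lie in this disk, and no smaller disk contains both endpoints, so this is the minimum enclosing circle.
Diameter = 2r = 2√52 ≈ 14.422.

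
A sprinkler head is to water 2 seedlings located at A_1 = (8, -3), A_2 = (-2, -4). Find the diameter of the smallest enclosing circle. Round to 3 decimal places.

10.050

The smallest circle enclosing two points has them as diameter endpoints.
Centre = midpoint = (3, -3.5); r² = |A_1A_2|²/4 = 101/4 = 25.25.
Diameter = 2r = 2√(25.25) ≈ 10.050.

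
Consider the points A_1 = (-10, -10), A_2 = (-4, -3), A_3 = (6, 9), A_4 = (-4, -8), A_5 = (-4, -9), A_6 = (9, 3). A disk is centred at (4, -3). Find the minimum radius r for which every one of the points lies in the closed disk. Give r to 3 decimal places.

The required radius is the distance from (4, -3) to the farthest point.
Squared distances: 245, 64, 148, 89, 100, 61.
Maximum is 245, attained at A_1.
r = √245 ≈ 15.652.

15.652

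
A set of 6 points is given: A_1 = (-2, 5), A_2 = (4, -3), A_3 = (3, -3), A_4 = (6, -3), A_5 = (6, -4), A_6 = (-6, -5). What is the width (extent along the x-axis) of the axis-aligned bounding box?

12

max x = 6, min x = -6, so width = 12.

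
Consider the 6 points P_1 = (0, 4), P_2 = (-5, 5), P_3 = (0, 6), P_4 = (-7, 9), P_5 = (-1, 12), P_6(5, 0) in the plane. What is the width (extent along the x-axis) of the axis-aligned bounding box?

12

max x = 5, min x = -7, so width = 12.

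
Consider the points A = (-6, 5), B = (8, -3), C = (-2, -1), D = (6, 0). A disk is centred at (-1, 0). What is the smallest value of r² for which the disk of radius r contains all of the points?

90

The required radius is the distance from (-1, 0) to the farthest point.
Squared distances: 50, 90, 2, 49.
Maximum is 90, attained at B.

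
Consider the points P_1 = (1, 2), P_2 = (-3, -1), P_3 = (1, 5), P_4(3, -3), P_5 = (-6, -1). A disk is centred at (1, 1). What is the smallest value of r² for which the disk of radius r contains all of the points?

The required radius is the distance from (1, 1) to the farthest point.
Squared distances: 1, 20, 16, 20, 53.
Maximum is 53, attained at P_5.

53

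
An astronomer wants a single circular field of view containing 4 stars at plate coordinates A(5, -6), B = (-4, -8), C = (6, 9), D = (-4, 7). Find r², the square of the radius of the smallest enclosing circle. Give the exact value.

97.25

A smallest enclosing disk is always determined by at most three of the input points on its boundary.
The farthest pair is B–C with squared distance 389. The circle on this segment as diameter has centre (1, 0.5) and r² = 389/4 = 97.25.
Check A: distance² to centre = 58.25 ≤ 97.25, so it lies inside.
All remaining points lie in this disk, and no smaller disk contains both endpoints, so this is the minimum enclosing circle.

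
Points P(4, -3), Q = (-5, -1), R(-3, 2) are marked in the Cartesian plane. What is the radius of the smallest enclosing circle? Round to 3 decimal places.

4.612

Side lengths²: PQ² = 85, PR² = 74, QR² = 13.
Since PQ² = 85 < 74 + 13 = 87, the triangle is acute, so the smallest enclosing circle is the circumcircle.
Circumcentre = (-29/62, -115/62), r² = 40885/1922.
r = √(40885/1922) ≈ 4.612.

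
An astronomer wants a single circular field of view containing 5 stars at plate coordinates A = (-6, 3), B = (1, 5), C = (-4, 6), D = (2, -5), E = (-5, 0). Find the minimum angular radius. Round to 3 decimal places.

The minimum enclosing circle of a finite set is fixed by two of the points (as a diameter) or three (as a circumcircle).
The farthest pair is C–D with squared distance 157. The circle on this segment as diameter has centre (-1, 0.5) and r² = 157/4 = 39.25.
Check A: distance² to centre = 31.25 ≤ 39.25, so it lies inside.
All remaining points lie in this disk, and no smaller disk contains both endpoints, so this is the minimum enclosing circle.
r = √(39.25) ≈ 6.265.

6.265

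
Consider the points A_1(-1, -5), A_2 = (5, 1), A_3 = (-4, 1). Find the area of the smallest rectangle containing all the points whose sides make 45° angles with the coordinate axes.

In coordinates u = x + y, v = x − y the rectangle is axis-aligned; the map (x,y)→(u,v) scales areas by 2.
u-values: -6, 6, -3; range = 6 − (-6) = 12.
v-values: 4, 4, -5; range = 4 − (-5) = 9.
Area = (12 × 9) / 2 = 54.

54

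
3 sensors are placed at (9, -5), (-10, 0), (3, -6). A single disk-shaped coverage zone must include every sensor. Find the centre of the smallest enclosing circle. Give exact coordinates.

(-0.5, -2.5)

Call the three points A, B, C in the order given.
Side lengths²: AB² = 386, AC² = 37, BC² = 205.
Since AB² = 386 ≥ 205 + 37 = 242, the angle opposite AB is not acute, so the smallest enclosing circle has AB as diameter.
Centre = midpoint of AB = (-0.5, -2.5), r² = 386/4 = 96.5.
Centre = (-0.5, -2.5).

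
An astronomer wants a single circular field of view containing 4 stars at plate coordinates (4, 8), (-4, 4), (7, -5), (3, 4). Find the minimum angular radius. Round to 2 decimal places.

The minimum enclosing circle of a finite set is fixed by two of the points (as a diameter) or three (as a circumcircle).
The minimum enclosing circle is determined by three boundary points: (4, 8), (-4, 4), (7, -5).
Their circumcentre is (75/29, 24/29) with r² = 44945/841.
The farthest remaining point (3, 4) is at distance² 8608/841 ≤ 44945/841.
r = √(44945/841) ≈ 7.31.

7.31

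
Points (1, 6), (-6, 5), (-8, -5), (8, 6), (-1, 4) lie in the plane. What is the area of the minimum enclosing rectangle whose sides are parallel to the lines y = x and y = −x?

175.5

In coordinates u = x + y, v = x − y the rectangle is axis-aligned; the map (x,y)→(u,v) scales areas by 2.
u-values: 7, -1, -13, 14, 3; range = 14 − (-13) = 27.
v-values: -5, -11, -3, 2, -5; range = 2 − (-11) = 13.
Area = (27 × 13) / 2 = 175.5.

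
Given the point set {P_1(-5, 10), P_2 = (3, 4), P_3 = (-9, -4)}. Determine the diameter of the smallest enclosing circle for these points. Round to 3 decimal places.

15.440

Side lengths²: P_1P_2² = 100, P_1P_3² = 212, P_2P_3² = 208.
Since P_1P_3² = 212 < 208 + 100 = 308, the triangle is acute, so the smallest enclosing circle is the circumcircle.
Circumcentre = (-77/17, 39/17), r² = 17225/289.
Diameter = 2r = 2√(17225/289) ≈ 15.440.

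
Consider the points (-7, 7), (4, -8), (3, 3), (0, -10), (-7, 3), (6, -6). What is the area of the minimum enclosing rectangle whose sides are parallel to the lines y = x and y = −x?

In coordinates u = x + y, v = x − y the rectangle is axis-aligned; the map (x,y)→(u,v) scales areas by 2.
u-values: 0, -4, 6, -10, -4, 0; range = 6 − (-10) = 16.
v-values: -14, 12, 0, 10, -10, 12; range = 12 − (-14) = 26.
Area = (16 × 26) / 2 = 208.

208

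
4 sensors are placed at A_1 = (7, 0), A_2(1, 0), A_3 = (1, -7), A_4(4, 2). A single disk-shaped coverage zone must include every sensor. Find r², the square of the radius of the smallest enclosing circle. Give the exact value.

5525/242

The minimum enclosing circle is determined by three boundary points: A_1, A_3, A_4.
Their circumcentre is (67/22, -59/22) with r² = 5525/242.
The farthest remaining point A_2 is at distance² 2753/242 ≤ 5525/242.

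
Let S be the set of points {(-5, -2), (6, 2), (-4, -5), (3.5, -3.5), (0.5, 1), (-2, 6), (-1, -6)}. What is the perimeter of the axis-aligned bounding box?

Width = max x − min x = 6 − (-5) = 11.
Height = max y − min y = 6 − (-6) = 12.
Perimeter = 2(11 + 12) = 46.

46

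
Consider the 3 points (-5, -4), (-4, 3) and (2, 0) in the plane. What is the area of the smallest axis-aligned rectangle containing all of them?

49

x ranges over [-5, 2], width 7.
y ranges over [-4, 3], height 7.
Area = 7 × 7 = 49.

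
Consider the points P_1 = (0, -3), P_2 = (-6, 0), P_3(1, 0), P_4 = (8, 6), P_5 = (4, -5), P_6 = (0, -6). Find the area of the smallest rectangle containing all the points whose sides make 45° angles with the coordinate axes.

In coordinates u = x + y, v = x − y the rectangle is axis-aligned; the map (x,y)→(u,v) scales areas by 2.
u-values: -3, -6, 1, 14, -1, -6; range = 14 − (-6) = 20.
v-values: 3, -6, 1, 2, 9, 6; range = 9 − (-6) = 15.
Area = (20 × 15) / 2 = 150.

150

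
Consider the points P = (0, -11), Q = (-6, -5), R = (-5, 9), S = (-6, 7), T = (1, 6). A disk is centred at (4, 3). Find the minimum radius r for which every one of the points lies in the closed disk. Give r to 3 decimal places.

14.560

The required radius is the distance from (4, 3) to the farthest point.
Squared distances: 212, 164, 117, 116, 18.
Maximum is 212, attained at P.
r = √212 ≈ 14.560.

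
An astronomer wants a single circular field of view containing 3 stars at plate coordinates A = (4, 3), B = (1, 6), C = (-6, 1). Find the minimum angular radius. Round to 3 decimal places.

5.099

Side lengths²: AB² = 18, AC² = 104, BC² = 74.
Since AC² = 104 ≥ 74 + 18 = 92, the angle opposite AC is not acute, so the smallest enclosing circle has AC as diameter.
Centre = midpoint of AC = (-1, 2), r² = 104/4 = 26.
r = √26 ≈ 5.099.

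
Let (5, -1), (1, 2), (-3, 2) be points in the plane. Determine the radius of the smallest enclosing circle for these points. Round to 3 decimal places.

Call the three points A, B, C in the order given.
Side lengths²: AB² = 25, AC² = 73, BC² = 16.
Since AC² = 73 ≥ 25 + 16 = 41, the angle opposite AC is not acute, so the smallest enclosing circle has AC as diameter.
Centre = midpoint of AC = (1, 0.5), r² = 73/4 = 18.25.
r = √(18.25) ≈ 4.272.

4.272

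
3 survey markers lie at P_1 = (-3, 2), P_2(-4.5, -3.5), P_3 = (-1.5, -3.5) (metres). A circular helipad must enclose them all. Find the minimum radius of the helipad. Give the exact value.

65/22

Side lengths²: P_1P_2² = 32.5, P_1P_3² = 32.5, P_2P_3² = 9.
Since P_1P_3² = 32.5 < 32.5 + 9 = 41.5, the triangle is acute, so the smallest enclosing circle is the circumcircle.
Circumcentre = (-3, -21/22), r² = 4225/484.
r = √(4225/484) = 65/22.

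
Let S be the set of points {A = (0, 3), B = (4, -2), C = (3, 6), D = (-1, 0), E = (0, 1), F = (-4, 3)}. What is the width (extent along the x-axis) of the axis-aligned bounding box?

max x = 4, min x = -4, so width = 8.

8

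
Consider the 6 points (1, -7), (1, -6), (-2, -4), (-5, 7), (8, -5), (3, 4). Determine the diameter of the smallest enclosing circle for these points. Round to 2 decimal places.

A smallest enclosing disk is always determined by at most three of the input points on its boundary.
The farthest pair is (-5, 7)–(8, -5) with squared distance 313. The circle on this segment as diameter has centre (1.5, 1) and r² = 313/4 = 78.25.
Check (1, -7): distance² to centre = 64.25 ≤ 78.25, so it lies inside.
All remaining points lie in this disk, and no smaller disk contains both endpoints, so this is the minimum enclosing circle.
Diameter = 2r = 2√(78.25) ≈ 17.69.

17.69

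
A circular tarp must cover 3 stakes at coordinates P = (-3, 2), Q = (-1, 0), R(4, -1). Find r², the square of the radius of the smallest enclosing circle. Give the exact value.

Side lengths²: PQ² = 8, PR² = 58, QR² = 26.
Since PR² = 58 ≥ 26 + 8 = 34, the angle opposite PR is not acute, so the smallest enclosing circle has PR as diameter.
Centre = midpoint of PR = (0.5, 0.5), r² = 58/4 = 14.5.

14.5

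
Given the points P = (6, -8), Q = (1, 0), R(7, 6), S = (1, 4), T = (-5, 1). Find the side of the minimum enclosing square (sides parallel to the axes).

The bounding box has width 12 and height 14.
An axis-aligned square enclosing the set must have side ≥ max(width, height).
So the minimum side is max(12, 14) = 14.

14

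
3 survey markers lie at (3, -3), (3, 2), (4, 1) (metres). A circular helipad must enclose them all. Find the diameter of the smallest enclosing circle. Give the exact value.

Call the three points A, B, C in the order given.
Side lengths²: AB² = 25, AC² = 17, BC² = 2.
Since AB² = 25 ≥ 17 + 2 = 19, the angle opposite AB is not acute, so the smallest enclosing circle has AB as diameter.
Centre = midpoint of AB = (3, -0.5), r² = 25/4 = 6.25.
Diameter = 2r = 2√(6.25) = 5.

5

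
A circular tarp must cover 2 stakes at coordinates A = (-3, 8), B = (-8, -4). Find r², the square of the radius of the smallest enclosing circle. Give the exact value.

42.25

The smallest circle enclosing two points has them as diameter endpoints.
Centre = midpoint = (-5.5, 2); r² = |AB|²/4 = 169/4 = 42.25.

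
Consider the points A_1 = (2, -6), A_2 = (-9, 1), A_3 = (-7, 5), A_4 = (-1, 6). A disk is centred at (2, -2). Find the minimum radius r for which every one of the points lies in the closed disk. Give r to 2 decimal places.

11.40

The required radius is the distance from (2, -2) to the farthest point.
Squared distances: 16, 130, 130, 73.
Maximum is 130, attained at A_2.
r = √130 ≈ 11.40.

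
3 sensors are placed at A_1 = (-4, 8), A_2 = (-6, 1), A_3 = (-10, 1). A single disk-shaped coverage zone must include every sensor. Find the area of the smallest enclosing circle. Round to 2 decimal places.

Side lengths²: A_1A_2² = 53, A_1A_3² = 85, A_2A_3² = 16.
Since A_1A_3² = 85 ≥ 53 + 16 = 69, the angle opposite A_1A_3 is not acute, so the smallest enclosing circle has A_1A_3 as diameter.
Centre = midpoint of A_1A_3 = (-7, 4.5), r² = 85/4 = 21.25.
Area = π·r² = π·21.25 ≈ 66.76.

66.76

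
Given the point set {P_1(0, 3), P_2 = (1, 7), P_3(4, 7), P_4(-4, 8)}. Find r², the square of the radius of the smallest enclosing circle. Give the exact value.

2665/162

By Welzl's lemma the MEC is supported by two points (diametrically opposite) or three points (on a circumcircle).
The minimum enclosing circle is determined by three boundary points: P_1, P_3, P_4.
Their circumcentre is (-1/18, 127/18) with r² = 2665/162.
The farthest remaining point P_2 is at distance² 181/162 ≤ 2665/162.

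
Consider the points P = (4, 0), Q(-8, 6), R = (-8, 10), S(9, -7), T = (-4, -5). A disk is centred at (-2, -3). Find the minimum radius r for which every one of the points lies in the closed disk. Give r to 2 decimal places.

14.32

The required radius is the distance from (-2, -3) to the farthest point.
Squared distances: 45, 117, 205, 137, 8.
Maximum is 205, attained at R.
r = √205 ≈ 14.32.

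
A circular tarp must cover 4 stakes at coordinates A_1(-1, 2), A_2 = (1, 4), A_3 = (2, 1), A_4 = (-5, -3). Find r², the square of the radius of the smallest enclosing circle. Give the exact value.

21.25

By Welzl's lemma the MEC is supported by two points (diametrically opposite) or three points (on a circumcircle).
The farthest pair is A_2–A_4 with squared distance 85. The circle on this segment as diameter has centre (-2, 0.5) and r² = 85/4 = 21.25.
Check A_1: distance² to centre = 3.25 ≤ 21.25, so it lies inside.
All remaining points lie in this disk, and no smaller disk contains both endpoints, so this is the minimum enclosing circle.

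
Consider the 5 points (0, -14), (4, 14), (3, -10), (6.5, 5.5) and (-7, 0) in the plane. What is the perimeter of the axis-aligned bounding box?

Width = max x − min x = 6.5 − (-7) = 13.5.
Height = max y − min y = 14 − (-14) = 28.
Perimeter = 2(13.5 + 28) = 83.

83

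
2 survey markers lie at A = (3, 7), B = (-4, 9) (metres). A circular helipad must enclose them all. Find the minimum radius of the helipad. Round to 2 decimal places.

The smallest circle enclosing two points has them as diameter endpoints.
Centre = midpoint = (-0.5, 8); r² = |AB|²/4 = 53/4 = 13.25.
r = √(13.25) ≈ 3.64.

3.64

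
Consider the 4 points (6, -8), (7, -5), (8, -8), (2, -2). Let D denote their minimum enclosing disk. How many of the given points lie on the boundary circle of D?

The farthest pair is (8, -8)–(2, -2) with squared distance 72. The circle on this segment as diameter has centre (5, -5) and r² = 72/4 = 18.
Check (6, -8): distance² to centre = 10 ≤ 18, so it lies inside.
All remaining points lie in this disk, and no smaller disk contains both endpoints, so this is the minimum enclosing circle.
The points at distance exactly r from the centre are (8, -8), (2, -2) — 2 points.

2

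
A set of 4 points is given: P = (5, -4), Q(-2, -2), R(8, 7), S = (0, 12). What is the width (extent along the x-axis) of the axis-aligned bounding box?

10

max x = 8, min x = -2, so width = 10.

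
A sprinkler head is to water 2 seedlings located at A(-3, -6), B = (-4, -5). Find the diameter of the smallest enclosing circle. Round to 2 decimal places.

The smallest circle enclosing two points has them as diameter endpoints.
Centre = midpoint = (-3.5, -5.5); r² = |AB|²/4 = 2/4 = 0.5.
Diameter = 2r = 2√(0.5) ≈ 1.41.

1.41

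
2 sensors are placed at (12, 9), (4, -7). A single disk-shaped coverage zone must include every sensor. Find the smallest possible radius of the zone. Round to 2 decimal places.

8.94

The smallest circle enclosing two points has them as diameter endpoints.
Centre = midpoint = (8, 1); r² = |(12, 9)−(4, -7)|²/4 = 320/4 = 80.
r = √80 ≈ 8.94.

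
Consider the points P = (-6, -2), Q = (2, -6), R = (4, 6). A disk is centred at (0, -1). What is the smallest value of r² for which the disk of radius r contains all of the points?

The required radius is the distance from (0, -1) to the farthest point.
Squared distances: 37, 29, 65.
Maximum is 65, attained at R.

65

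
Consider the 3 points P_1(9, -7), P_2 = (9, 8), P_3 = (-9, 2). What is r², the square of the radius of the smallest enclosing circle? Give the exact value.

112.5

Side lengths²: P_1P_2² = 225, P_1P_3² = 405, P_2P_3² = 360.
Since P_1P_3² = 405 < 360 + 225 = 585, the triangle is acute, so the smallest enclosing circle is the circumcircle.
Circumcentre = (1.5, 0.5), r² = 112.5.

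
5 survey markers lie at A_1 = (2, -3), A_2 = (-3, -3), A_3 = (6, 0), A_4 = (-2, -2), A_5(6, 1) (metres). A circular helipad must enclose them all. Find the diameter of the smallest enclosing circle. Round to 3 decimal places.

9.849

The minimum enclosing circle of a finite set is fixed by two of the points (as a diameter) or three (as a circumcircle).
The farthest pair is A_2–A_5 with squared distance 97. The circle on this segment as diameter has centre (1.5, -1) and r² = 97/4 = 24.25.
Check A_1: distance² to centre = 4.25 ≤ 24.25, so it lies inside.
All remaining points lie in this disk, and no smaller disk contains both endpoints, so this is the minimum enclosing circle.
Diameter = 2r = 2√(24.25) ≈ 9.849.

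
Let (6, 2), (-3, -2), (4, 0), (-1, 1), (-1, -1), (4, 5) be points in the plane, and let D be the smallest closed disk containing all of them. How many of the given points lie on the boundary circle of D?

3

By Welzl's lemma the MEC is supported by two points (diametrically opposite) or three points (on a circumcircle).
The minimum enclosing circle is determined by three boundary points: (6, 2), (-3, -2), (4, 5).
Their circumcentre is (1.1, 0.9) with r² = 25.22.
The farthest remaining point (4, 0) is at distance² 9.22 ≤ 25.22.
The points at distance exactly r from the centre are (6, 2), (-3, -2), (4, 5) — 3 points.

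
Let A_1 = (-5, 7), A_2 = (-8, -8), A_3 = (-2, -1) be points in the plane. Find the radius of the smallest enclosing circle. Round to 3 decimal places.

Side lengths²: A_1A_2² = 234, A_1A_3² = 73, A_2A_3² = 85.
Since A_1A_2² = 234 ≥ 85 + 73 = 158, the angle opposite A_1A_2 is not acute, so the smallest enclosing circle has A_1A_2 as diameter.
Centre = midpoint of A_1A_2 = (-6.5, -0.5), r² = 234/4 = 58.5.
r = √(58.5) ≈ 7.649.

7.649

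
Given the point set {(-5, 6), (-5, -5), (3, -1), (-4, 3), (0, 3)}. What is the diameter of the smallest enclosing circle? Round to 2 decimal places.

A smallest enclosing disk is always determined by at most three of the input points on its boundary.
The minimum enclosing circle is determined by three boundary points: (-5, 6), (-5, -5), (3, -1).
Their circumcentre is (-2.75, 0.5) with r² = 35.3125.
The farthest remaining point (0, 3) is at distance² 13.8125 ≤ 35.3125.
Diameter = 2r = 2√(35.3125) ≈ 11.88.

11.88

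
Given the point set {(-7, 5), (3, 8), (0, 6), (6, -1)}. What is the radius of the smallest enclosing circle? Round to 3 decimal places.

7.159

The farthest pair is (-7, 5)–(6, -1) with squared distance 205. The circle on this segment as diameter has centre (-0.5, 2) and r² = 205/4 = 51.25.
Check (3, 8): distance² to centre = 48.25 ≤ 51.25, so it lies inside.
All remaining points lie in this disk, and no smaller disk contains both endpoints, so this is the minimum enclosing circle.
r = √(51.25) ≈ 7.159.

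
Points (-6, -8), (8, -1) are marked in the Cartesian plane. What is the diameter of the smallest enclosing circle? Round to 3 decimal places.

15.652

The smallest circle enclosing two points has them as diameter endpoints.
Centre = midpoint = (1, -4.5); r² = |(-6, -8)−(8, -1)|²/4 = 245/4 = 61.25.
Diameter = 2r = 2√(61.25) ≈ 15.652.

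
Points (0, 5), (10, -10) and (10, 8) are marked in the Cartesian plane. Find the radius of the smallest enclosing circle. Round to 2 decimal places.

9.41

Call the three points A, B, C in the order given.
Side lengths²: AB² = 325, AC² = 109, BC² = 324.
Since AB² = 325 < 324 + 109 = 433, the triangle is acute, so the smallest enclosing circle is the circumcircle.
Circumcentre = (7.25, -1), r² = 88.5625.
r = √(88.5625) ≈ 9.41.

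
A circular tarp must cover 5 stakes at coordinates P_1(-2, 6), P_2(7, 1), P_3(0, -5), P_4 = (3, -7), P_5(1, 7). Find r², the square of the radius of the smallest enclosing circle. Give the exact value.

By Welzl's lemma the MEC is supported by two points (diametrically opposite) or three points (on a circumcircle).
The minimum enclosing circle is determined by three boundary points: P_1, P_4, P_5.
Their circumcentre is (37/22, -1/22) with r² = 12125/242.
The farthest remaining point P_2 is at distance² 7109/242 ≤ 12125/242.

12125/242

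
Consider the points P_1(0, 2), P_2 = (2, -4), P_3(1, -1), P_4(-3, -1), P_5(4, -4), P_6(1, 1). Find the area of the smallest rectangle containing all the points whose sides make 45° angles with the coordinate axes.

30

In coordinates u = x + y, v = x − y the rectangle is axis-aligned; the map (x,y)→(u,v) scales areas by 2.
u-values: 2, -2, 0, -4, 0, 2; range = 2 − (-4) = 6.
v-values: -2, 6, 2, -2, 8, 0; range = 8 − (-2) = 10.
Area = (6 × 10) / 2 = 30.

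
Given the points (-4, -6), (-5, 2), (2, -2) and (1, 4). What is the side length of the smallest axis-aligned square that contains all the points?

The bounding box has width 7 and height 10.
An axis-aligned square enclosing the set must have side ≥ max(width, height).
So the minimum side is max(7, 10) = 10.

10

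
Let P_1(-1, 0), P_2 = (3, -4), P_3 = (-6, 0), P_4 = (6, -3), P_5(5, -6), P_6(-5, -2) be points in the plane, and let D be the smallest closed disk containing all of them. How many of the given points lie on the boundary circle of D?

3

The minimum enclosing circle of a finite set is fixed by two of the points (as a diameter) or three (as a circumcircle).
The minimum enclosing circle is determined by three boundary points: P_3, P_4, P_5.
Their circumcentre is (-7/26, -67/26) with r² = 13345/338.
The farthest remaining point P_6 is at distance² 7677/338 ≤ 13345/338.
The points at distance exactly r from the centre are P_3, P_4, P_5 — 3 points.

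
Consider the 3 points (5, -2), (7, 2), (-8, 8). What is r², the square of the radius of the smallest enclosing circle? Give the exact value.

Call the three points A, B, C in the order given.
Side lengths²: AB² = 20, AC² = 269, BC² = 261.
Since AC² = 269 < 261 + 20 = 281, the triangle is acute, so the smallest enclosing circle is the circumcircle.
Circumcentre = (-13/12, 85/24), r² = 39005/576.

39005/576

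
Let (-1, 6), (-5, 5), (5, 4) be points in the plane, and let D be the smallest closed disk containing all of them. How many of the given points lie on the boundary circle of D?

Call the three points A, B, C in the order given.
Side lengths²: AB² = 17, AC² = 40, BC² = 101.
Since BC² = 101 ≥ 40 + 17 = 57, the angle opposite BC is not acute, so the smallest enclosing circle has BC as diameter.
Centre = midpoint of BC = (0, 4.5), r² = 101/4 = 25.25.
The points at distance exactly r from the centre are (-5, 5), (5, 4) — 2 points.

2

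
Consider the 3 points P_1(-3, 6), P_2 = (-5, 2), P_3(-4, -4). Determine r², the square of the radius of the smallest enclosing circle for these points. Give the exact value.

Side lengths²: P_1P_2² = 20, P_1P_3² = 101, P_2P_3² = 37.
Since P_1P_3² = 101 ≥ 37 + 20 = 57, the angle opposite P_1P_3 is not acute, so the smallest enclosing circle has P_1P_3 as diameter.
Centre = midpoint of P_1P_3 = (-3.5, 1), r² = 101/4 = 25.25.

25.25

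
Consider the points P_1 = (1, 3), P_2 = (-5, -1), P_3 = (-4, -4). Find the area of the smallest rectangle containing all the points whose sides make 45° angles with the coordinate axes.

In coordinates u = x + y, v = x − y the rectangle is axis-aligned; the map (x,y)→(u,v) scales areas by 2.
u-values: 4, -6, -8; range = 4 − (-8) = 12.
v-values: -2, -4, 0; range = 0 − (-4) = 4.
Area = (12 × 4) / 2 = 24.

24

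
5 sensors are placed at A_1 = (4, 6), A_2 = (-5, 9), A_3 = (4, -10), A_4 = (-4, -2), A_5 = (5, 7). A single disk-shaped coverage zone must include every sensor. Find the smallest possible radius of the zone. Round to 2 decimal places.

The farthest pair is A_2–A_3 with squared distance 442. The circle on this segment as diameter has centre (-0.5, -0.5) and r² = 442/4 = 110.5.
Check A_1: distance² to centre = 62.5 ≤ 110.5, so it lies inside.
All remaining points lie in this disk, and no smaller disk contains both endpoints, so this is the minimum enclosing circle.
r = √(110.5) ≈ 10.51.

10.51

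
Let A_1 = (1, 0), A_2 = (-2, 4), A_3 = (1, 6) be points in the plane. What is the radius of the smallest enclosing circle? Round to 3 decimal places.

3.005

Side lengths²: A_1A_2² = 25, A_1A_3² = 36, A_2A_3² = 13.
Since A_1A_3² = 36 < 25 + 13 = 38, the triangle is acute, so the smallest enclosing circle is the circumcircle.
Circumcentre = (5/6, 3), r² = 325/36.
r = √(325/36) ≈ 3.005.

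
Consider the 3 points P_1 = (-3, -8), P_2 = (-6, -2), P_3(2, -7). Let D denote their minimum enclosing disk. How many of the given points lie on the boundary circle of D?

Side lengths²: P_1P_2² = 45, P_1P_3² = 26, P_2P_3² = 89.
Since P_2P_3² = 89 ≥ 45 + 26 = 71, the angle opposite P_2P_3 is not acute, so the smallest enclosing circle has P_2P_3 as diameter.
Centre = midpoint of P_2P_3 = (-2, -4.5), r² = 89/4 = 22.25.
The points at distance exactly r from the centre are P_2, P_3 — 2 points.

2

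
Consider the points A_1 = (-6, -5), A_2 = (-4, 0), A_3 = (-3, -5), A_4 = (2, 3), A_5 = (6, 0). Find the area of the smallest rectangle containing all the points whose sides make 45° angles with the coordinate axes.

85

In coordinates u = x + y, v = x − y the rectangle is axis-aligned; the map (x,y)→(u,v) scales areas by 2.
u-values: -11, -4, -8, 5, 6; range = 6 − (-11) = 17.
v-values: -1, -4, 2, -1, 6; range = 6 − (-4) = 10.
Area = (17 × 10) / 2 = 85.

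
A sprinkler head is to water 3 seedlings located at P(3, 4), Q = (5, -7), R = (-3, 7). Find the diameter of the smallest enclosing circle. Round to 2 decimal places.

Side lengths²: PQ² = 125, PR² = 45, QR² = 260.
Since QR² = 260 ≥ 125 + 45 = 170, the angle opposite QR is not acute, so the smallest enclosing circle has QR as diameter.
Centre = midpoint of QR = (1, 0), r² = 260/4 = 65.
Diameter = 2r = 2√65 ≈ 16.12.

16.12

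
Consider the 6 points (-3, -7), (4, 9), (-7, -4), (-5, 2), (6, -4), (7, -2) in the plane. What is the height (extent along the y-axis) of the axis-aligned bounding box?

16

max y = 9, min y = -7, so height = 16.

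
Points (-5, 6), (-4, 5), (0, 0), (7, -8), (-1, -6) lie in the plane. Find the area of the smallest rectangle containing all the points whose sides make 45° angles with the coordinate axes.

In coordinates u = x + y, v = x − y the rectangle is axis-aligned; the map (x,y)→(u,v) scales areas by 2.
u-values: 1, 1, 0, -1, -7; range = 1 − (-7) = 8.
v-values: -11, -9, 0, 15, 5; range = 15 − (-11) = 26.
Area = (8 × 26) / 2 = 104.

104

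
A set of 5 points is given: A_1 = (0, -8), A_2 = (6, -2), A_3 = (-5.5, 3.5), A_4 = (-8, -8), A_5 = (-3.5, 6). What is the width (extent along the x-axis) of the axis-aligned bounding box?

max x = 6, min x = -8, so width = 14.

14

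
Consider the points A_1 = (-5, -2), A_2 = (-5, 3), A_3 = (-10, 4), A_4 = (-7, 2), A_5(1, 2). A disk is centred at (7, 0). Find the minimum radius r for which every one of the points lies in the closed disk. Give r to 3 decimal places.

The required radius is the distance from (7, 0) to the farthest point.
Squared distances: 148, 153, 305, 200, 40.
Maximum is 305, attained at A_3.
r = √305 ≈ 17.464.

17.464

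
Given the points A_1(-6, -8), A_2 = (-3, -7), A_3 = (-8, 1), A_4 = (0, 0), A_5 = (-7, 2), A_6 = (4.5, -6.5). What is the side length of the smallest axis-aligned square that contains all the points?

12.5

The bounding box has width 12.5 and height 10.
An axis-aligned square enclosing the set must have side ≥ max(width, height).
So the minimum side is max(12.5, 10) = 12.5.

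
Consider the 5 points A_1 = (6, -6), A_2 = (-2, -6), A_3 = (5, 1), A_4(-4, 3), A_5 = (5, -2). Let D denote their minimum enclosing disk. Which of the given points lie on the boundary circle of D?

The farthest pair is A_1–A_4 with squared distance 181. The circle on this segment as diameter has centre (1, -1.5) and r² = 181/4 = 45.25.
Check A_2: distance² to centre = 29.25 ≤ 45.25, so it lies inside.
All remaining points lie in this disk, and no smaller disk contains both endpoints, so this is the minimum enclosing circle.
The points at distance exactly r from the centre are A_1, A_4 — 2 points.

A_1, A_4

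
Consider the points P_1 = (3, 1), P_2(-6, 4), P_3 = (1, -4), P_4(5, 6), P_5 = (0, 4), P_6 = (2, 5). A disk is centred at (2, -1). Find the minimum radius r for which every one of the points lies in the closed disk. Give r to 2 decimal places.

The required radius is the distance from (2, -1) to the farthest point.
Squared distances: 5, 89, 10, 58, 29, 36.
Maximum is 89, attained at P_2.
r = √89 ≈ 9.43.

9.43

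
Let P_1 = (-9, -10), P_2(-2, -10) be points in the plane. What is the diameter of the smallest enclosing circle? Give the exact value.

7

The smallest circle enclosing two points has them as diameter endpoints.
Centre = midpoint = (-5.5, -10); r² = |P_1P_2|²/4 = 49/4 = 12.25.
Diameter = 2r = 2√(12.25) = 7.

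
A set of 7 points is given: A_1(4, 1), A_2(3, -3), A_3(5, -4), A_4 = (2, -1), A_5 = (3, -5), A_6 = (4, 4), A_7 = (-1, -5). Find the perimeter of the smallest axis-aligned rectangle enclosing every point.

Width = max x − min x = 5 − (-1) = 6.
Height = max y − min y = 4 − (-5) = 9.
Perimeter = 2(6 + 9) = 30.

30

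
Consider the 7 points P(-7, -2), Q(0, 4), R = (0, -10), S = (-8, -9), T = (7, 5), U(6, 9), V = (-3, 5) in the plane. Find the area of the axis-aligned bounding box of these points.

x ranges over [-8, 7], width 15.
y ranges over [-10, 9], height 19.
Area = 15 × 19 = 285.

285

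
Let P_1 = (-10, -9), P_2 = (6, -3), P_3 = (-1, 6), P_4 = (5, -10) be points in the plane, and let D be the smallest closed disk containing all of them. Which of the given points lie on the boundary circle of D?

By Welzl's lemma the MEC is supported by two points (diametrically opposite) or three points (on a circumcircle).
The minimum enclosing circle is determined by three boundary points: P_1, P_3, P_4.
Their circumcentre is (-82/39, -46/13) with r² = 140233/1521.
The farthest remaining point P_2 is at distance² 100297/1521 ≤ 140233/1521.
The points at distance exactly r from the centre are P_1, P_3, P_4 — 3 points.

P_1, P_3, P_4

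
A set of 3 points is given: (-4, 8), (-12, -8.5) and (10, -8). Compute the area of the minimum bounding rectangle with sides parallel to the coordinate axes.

x ranges over [-12, 10], width 22.
y ranges over [-8.5, 8], height 16.5.
Area = 22 × 16.5 = 363.

363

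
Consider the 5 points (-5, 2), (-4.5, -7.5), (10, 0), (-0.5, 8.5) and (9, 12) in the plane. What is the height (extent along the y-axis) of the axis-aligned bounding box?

max y = 12, min y = -7.5, so height = 19.5.

19.5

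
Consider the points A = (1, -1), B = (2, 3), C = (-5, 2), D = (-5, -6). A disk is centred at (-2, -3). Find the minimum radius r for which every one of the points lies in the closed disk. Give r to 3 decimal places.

The required radius is the distance from (-2, -3) to the farthest point.
Squared distances: 13, 52, 34, 18.
Maximum is 52, attained at B.
r = √52 ≈ 7.211.

7.211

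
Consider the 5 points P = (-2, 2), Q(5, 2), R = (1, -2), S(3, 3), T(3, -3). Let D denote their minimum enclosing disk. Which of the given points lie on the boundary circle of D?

A smallest enclosing disk is always determined by at most three of the input points on its boundary.
The minimum enclosing circle is determined by three boundary points: P, Q, T.
Their circumcentre is (1.5, 0.5) with r² = 14.5.
The farthest remaining point S is at distance² 8.5 ≤ 14.5.
The points at distance exactly r from the centre are P, Q, T — 3 points.

P, Q, T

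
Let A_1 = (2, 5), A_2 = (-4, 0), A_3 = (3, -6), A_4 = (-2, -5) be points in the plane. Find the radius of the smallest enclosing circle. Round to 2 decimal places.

By Welzl's lemma the MEC is supported by two points (diametrically opposite) or three points (on a circumcircle).
The minimum enclosing circle is determined by three boundary points: A_1, A_3, A_4.
Their circumcentre is (40/27, -16/27) with r² = 22997/729.
The farthest remaining point A_2 is at distance² 22160/729 ≤ 22997/729.
r = √(22997/729) ≈ 5.62.

5.62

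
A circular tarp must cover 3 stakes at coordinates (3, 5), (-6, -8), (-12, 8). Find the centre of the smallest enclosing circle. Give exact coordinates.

Call the three points A, B, C in the order given.
Side lengths²: AB² = 250, AC² = 234, BC² = 292.
Since BC² = 292 < 250 + 234 = 484, the triangle is acute, so the smallest enclosing circle is the circumcircle.
Circumcentre = (-205/37, 48/37), r² = 118625/1369.
Centre = (-205/37, 48/37).

(-205/37, 48/37)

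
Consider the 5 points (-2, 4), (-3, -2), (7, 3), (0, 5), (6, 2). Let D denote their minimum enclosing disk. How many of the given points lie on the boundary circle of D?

2

The minimum enclosing circle of a finite set is fixed by two of the points (as a diameter) or three (as a circumcircle).
The farthest pair is (-3, -2)–(7, 3) with squared distance 125. The circle on this segment as diameter has centre (2, 0.5) and r² = 125/4 = 31.25.
Check (-2, 4): distance² to centre = 28.25 ≤ 31.25, so it lies inside.
All remaining points lie in this disk, and no smaller disk contains both endpoints, so this is the minimum enclosing circle.
The points at distance exactly r from the centre are (-3, -2), (7, 3) — 2 points.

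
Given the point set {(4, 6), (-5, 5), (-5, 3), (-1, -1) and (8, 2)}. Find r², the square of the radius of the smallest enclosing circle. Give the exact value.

A smallest enclosing disk is always determined by at most three of the input points on its boundary.
The farthest pair is (-5, 5)–(8, 2) with squared distance 178. The circle on this segment as diameter has centre (1.5, 3.5) and r² = 178/4 = 44.5.
Check (4, 6): distance² to centre = 12.5 ≤ 44.5, so it lies inside.
All remaining points lie in this disk, and no smaller disk contains both endpoints, so this is the minimum enclosing circle.

44.5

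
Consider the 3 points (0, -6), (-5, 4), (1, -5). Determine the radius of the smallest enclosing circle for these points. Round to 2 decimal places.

Call the three points A, B, C in the order given.
Side lengths²: AB² = 125, AC² = 2, BC² = 117.
Since AB² = 125 ≥ 117 + 2 = 119, the angle opposite AB is not acute, so the smallest enclosing circle has AB as diameter.
Centre = midpoint of AB = (-2.5, -1), r² = 125/4 = 31.25.
r = √(31.25) ≈ 5.59.

5.59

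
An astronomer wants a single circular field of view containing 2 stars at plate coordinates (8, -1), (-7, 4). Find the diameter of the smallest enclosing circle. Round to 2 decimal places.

15.81

The smallest circle enclosing two points has them as diameter endpoints.
Centre = midpoint = (0.5, 1.5); r² = |(8, -1)−(-7, 4)|²/4 = 250/4 = 62.5.
Diameter = 2r = 2√(62.5) ≈ 15.81.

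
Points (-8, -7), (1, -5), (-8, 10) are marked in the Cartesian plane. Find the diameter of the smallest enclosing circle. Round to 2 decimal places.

Call the three points A, B, C in the order given.
Side lengths²: AB² = 85, AC² = 289, BC² = 306.
Since BC² = 306 < 289 + 85 = 374, the triangle is acute, so the smallest enclosing circle is the circumcircle.
Circumcentre = (-31/6, 1.5), r² = 1445/18.
Diameter = 2r = 2√(1445/18) ≈ 17.92.

17.92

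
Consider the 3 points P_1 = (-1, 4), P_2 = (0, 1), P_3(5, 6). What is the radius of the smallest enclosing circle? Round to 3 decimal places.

3.536

Side lengths²: P_1P_2² = 10, P_1P_3² = 40, P_2P_3² = 50.
Since P_2P_3² = 50 ≥ 40 + 10 = 50, the angle opposite P_2P_3 is not acute, so the smallest enclosing circle has P_2P_3 as diameter.
Centre = midpoint of P_2P_3 = (2.5, 3.5), r² = 50/4 = 12.5.
r = √(12.5) ≈ 3.536.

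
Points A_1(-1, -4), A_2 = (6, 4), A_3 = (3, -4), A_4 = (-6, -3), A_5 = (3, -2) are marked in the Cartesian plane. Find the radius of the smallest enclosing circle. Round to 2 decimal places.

By Welzl's lemma the MEC is supported by two points (diametrically opposite) or three points (on a circumcircle).
The farthest pair is A_2–A_4 with squared distance 193. The circle on this segment as diameter has centre (0, 0.5) and r² = 193/4 = 48.25.
Check A_1: distance² to centre = 21.25 ≤ 48.25, so it lies inside.
All remaining points lie in this disk, and no smaller disk contains both endpoints, so this is the minimum enclosing circle.
r = √(48.25) ≈ 6.95.

6.95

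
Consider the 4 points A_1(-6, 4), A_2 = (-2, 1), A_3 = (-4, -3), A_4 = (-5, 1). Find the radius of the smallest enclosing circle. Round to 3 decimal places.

3.640

A smallest enclosing disk is always determined by at most three of the input points on its boundary.
The farthest pair is A_1–A_3 with squared distance 53. The circle on this segment as diameter has centre (-5, 0.5) and r² = 53/4 = 13.25.
Check A_2: distance² to centre = 9.25 ≤ 13.25, so it lies inside.
All remaining points lie in this disk, and no smaller disk contains both endpoints, so this is the minimum enclosing circle.
r = √(13.25) ≈ 3.640.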